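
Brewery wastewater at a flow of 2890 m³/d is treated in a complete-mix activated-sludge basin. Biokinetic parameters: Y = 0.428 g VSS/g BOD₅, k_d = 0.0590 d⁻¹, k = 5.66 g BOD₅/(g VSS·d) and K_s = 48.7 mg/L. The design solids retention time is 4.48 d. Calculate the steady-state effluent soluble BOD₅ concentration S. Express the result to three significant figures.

S ≈ 6.42 mg/L

Effluent substrate depends only on kinetics and SRT: S = K_s(1 + k_d θ_c) / [θ_c(Yk − k_d) − 1] = 48.7 × (1 + 0.0590 × 4.48) / [4.48 × (0.428 × 5.66 − 0.0590) − 1] = 61.57 / 9.588 = 6.422 mg/L.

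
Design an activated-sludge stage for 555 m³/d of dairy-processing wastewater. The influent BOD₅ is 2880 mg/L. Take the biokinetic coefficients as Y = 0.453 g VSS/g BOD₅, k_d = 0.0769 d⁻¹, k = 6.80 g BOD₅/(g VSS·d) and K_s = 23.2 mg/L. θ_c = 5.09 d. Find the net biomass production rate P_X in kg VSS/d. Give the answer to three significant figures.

From the Monod/SRT balance for a CMAS, S = K_s·(1+k_d θ_c)/[θ_c·(Y k − k_d) − 1] = 23.2 × (1 + 0.0769 × 5.09) / [5.09 × (0.453 × 6.80 − 0.0769) − 1] = 32.28 / 14.29 = 2.259 mg/L.
Observed yield with endogenous decay: Y_obs = Y / (1 + k_d·θ_c) = 0.453 / (1 + 0.0769 × 5.09) = 0.453 / 1.391 = 0.3256 g VSS/g BOD₅.
Q·(S₀ − S) = 555 × (2880 − 2.26) × 10⁻³ = 1597 kg/d removed.
P_X = Y_obs · Q(S₀ − S) = 0.3256 × 1597 = 520.0 kg VSS/d.

P_X ≈ 520 kg VSS/d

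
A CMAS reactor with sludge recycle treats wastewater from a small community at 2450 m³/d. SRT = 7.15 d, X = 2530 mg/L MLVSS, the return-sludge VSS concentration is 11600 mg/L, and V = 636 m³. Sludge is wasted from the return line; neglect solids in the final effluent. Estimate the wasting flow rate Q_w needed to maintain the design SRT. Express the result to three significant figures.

θ_c = V·X/(Q_w·X_r) when wasting from the recycle, so Q_w = V·X/(θ_c·X_r) = 636.0 × 2530 / (7.15 × 11600) = 19.40 m³/d.

Q_w ≈ 19.4 m³/d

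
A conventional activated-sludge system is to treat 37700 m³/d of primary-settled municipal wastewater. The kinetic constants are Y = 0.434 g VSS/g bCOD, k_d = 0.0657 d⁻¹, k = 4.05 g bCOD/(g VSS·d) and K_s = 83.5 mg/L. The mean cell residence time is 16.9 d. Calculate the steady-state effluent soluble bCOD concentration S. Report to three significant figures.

From the Monod/SRT balance for a CMAS, S = K_s·(1+k_d θ_c)/[θ_c·(Y k − k_d) − 1] = 83.5 × (1 + 0.0657 × 16.9) / [16.9 × (0.434 × 4.05 − 0.0657) − 1] = 176.2 / 27.59 = 6.386 mg/L.

S ≈ 6.39 mg/L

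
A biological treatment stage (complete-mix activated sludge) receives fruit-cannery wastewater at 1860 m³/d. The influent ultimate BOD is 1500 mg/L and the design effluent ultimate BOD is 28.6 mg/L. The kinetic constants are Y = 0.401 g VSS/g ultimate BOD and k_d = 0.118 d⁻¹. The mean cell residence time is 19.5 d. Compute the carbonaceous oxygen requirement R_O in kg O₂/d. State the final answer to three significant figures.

R_O ≈ 2260 kg O₂/d

The observed yield is Y_obs = Y/(1 + k_d·θ_c) = 0.401 / (1 + 0.118 × 19.5) = 0.401 / 3.301 = 0.1215 g VSS per g ultimate BOD removed.
Mass of ultimate BOD removed per day: Q(S₀ − S) = 1860 × 1471 g/m³ = 2737 kg/d.
Net sludge production P_X = 0.1215 × 2737 = 332.5 kg VSS/d.
Carbonaceous O₂ demand = substrate oxidised − cell-mass equivalent = 2737 − 1.42 × 332.5 = 2265 kg O₂/d.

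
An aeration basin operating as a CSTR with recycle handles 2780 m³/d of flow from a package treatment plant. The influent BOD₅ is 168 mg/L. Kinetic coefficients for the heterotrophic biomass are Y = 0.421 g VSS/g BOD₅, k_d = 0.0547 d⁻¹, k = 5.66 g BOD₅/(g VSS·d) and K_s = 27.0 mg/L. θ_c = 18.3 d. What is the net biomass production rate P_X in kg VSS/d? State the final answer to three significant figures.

P_X ≈ 97.5 kg VSS/d

From the Monod/SRT balance for a CMAS, S = K_s·(1+k_d θ_c)/[θ_c·(Y k − k_d) − 1] = 27.0 × (1 + 0.0547 × 18.3) / [18.3 × (0.421 × 5.66 − 0.0547) − 1] = 54.03 / 41.61 = 1.299 mg/L.
Observed yield with endogenous decay: Y_obs = Y / (1 + k_d·θ_c) = 0.421 / (1 + 0.0547 × 18.3) = 0.421 / 2.001 = 0.2104 g VSS/g BOD₅.
ΔS = 168 − 1.30 = 166.7 mg/L, so the substrate removal rate is 2780 × 166.7/1000 = 463.4 kg BOD₅/d.
P_X = Y_obs · Q(S₀ − S) = 0.2104 × 463.4 = 97.50 kg VSS/d.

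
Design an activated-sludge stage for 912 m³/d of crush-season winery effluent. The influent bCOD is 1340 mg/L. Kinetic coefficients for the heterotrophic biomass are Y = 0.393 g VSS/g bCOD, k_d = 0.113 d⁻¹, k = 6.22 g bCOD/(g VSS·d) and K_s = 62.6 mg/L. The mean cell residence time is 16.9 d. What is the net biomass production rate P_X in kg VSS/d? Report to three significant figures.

P_X ≈ 164 kg VSS/d

For a completely mixed reactor with recycle the Lawrence–McCarty relation gives S = K_s·(1 + k_d·θ_c) / [θ_c·(Y·k − k_d) − 1] = 62.6 × (1 + 0.113 × 16.9) / [16.9 × (0.393 × 6.22 − 0.113) − 1] = 182.1 / 38.40 = 4.743 mg/L.
Observed yield with endogenous decay: Y_obs = Y / (1 + k_d·θ_c) = 0.393 / (1 + 0.113 × 16.9) = 0.393 / 2.910 = 0.1351 g VSS/g bCOD.
ΔS = 1340 − 4.74 = 1335 mg/L, so the substrate removal rate is 912 × 1335/1000 = 1218 kg bCOD/d.
Biomass produced: P_X = Y_obs·Q·ΔS = 0.1351 × 1218 ≈ 164.5 kg VSS/d.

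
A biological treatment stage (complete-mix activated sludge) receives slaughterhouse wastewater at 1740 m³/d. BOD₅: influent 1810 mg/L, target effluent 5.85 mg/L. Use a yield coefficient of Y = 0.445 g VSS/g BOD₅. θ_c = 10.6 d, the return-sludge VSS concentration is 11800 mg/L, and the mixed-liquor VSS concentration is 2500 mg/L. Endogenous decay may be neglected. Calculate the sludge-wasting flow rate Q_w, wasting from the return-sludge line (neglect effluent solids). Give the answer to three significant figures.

V·X = Y·Q·ΔS·θ_c gives V = 0.445 × 1740 × (1810 − 5.85) × 10.6 / 2500 = 5923 m³.
Wasting from the return line (neglecting effluent solids): Q_w = V·X / (θ_c·X_r) = 5923 × 2500 / (10.6 × 11800) = 118.4 m³/d.

Q_w ≈ 118 m³/d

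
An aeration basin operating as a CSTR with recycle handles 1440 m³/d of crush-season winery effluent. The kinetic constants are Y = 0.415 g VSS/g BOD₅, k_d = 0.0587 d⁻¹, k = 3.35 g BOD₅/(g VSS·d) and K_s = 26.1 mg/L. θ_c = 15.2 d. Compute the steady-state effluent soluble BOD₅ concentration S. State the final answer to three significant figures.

For a completely mixed reactor with recycle the Lawrence–McCarty relation gives S = K_s·(1 + k_d·θ_c) / [θ_c·(Y·k − k_d) − 1] = 26.1 × (1 + 0.0587 × 15.2) / [15.2 × (0.415 × 3.35 − 0.0587) − 1] = 49.39 / 19.24 = 2.567 mg/L.

S ≈ 2.57 mg/L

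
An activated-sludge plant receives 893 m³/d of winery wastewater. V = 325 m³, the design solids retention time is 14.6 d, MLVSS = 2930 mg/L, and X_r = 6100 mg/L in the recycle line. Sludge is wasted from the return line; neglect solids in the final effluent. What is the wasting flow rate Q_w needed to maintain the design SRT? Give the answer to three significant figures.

Q_w ≈ 10.7 m³/d

θ_c = V·X/(Q_w·X_r) when wasting from the recycle, so Q_w = V·X/(θ_c·X_r) = 325.0 × 2930 / (14.6 × 6100) = 10.69 m³/d.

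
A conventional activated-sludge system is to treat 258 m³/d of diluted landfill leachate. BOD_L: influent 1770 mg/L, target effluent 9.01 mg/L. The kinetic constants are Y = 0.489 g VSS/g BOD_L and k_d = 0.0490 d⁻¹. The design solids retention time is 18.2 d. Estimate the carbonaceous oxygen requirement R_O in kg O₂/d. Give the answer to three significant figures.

Y_obs = Y / (1 + k_d θ_c) = 0.489 / (1 + 0.0490 × 18.2) = 0.489 / 1.892 = 0.2585.
Q·(S₀ − S) = 258 × (1770 − 9.01) × 10⁻³ = 454.3 kg/d removed.
Net sludge production P_X = 0.2585 × 454.3 = 117.4 kg VSS/d.
R_O = Q·ΔS − 1.42 P_X = 454.3 − 166.8 = 287.6 kg O₂/d.

R_O ≈ 288 kg O₂/d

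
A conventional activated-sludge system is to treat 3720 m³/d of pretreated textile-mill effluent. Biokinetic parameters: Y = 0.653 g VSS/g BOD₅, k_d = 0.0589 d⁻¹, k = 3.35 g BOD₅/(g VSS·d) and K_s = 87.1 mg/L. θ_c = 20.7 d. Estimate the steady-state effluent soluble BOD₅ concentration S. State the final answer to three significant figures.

S ≈ 4.49 mg/L

For a completely mixed reactor with recycle the Lawrence–McCarty relation gives S = K_s·(1 + k_d·θ_c) / [θ_c·(Y·k − k_d) − 1] = 87.1 × (1 + 0.0589 × 20.7) / [20.7 × (0.653 × 3.35 − 0.0589) − 1] = 193.3 / 43.06 = 4.489 mg/L.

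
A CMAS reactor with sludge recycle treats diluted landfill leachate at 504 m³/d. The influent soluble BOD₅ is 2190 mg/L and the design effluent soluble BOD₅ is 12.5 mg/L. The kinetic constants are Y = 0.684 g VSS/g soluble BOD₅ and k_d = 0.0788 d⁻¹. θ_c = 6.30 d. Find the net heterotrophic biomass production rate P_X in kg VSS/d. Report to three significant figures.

The observed yield is Y_obs = Y/(1 + k_d·θ_c) = 0.684 / (1 + 0.0788 × 6.30) = 0.684 / 1.496 = 0.4571 g VSS per g soluble BOD₅ removed.
Mass of soluble BOD₅ removed per day: Q(S₀ − S) = 504 × 2178 g/m³ = 1097 kg/d.
P_X = Y_obs · Q(S₀ − S) = 0.4571 × 1097 = 501.6 kg VSS/d.

P_X ≈ 502 kg VSS/d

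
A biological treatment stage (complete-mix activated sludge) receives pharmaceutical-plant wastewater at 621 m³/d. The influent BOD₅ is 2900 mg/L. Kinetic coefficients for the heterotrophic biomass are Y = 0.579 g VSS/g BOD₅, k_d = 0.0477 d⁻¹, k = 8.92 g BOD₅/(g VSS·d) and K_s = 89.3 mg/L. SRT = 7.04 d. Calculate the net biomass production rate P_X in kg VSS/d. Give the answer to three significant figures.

P_X ≈ 780 kg VSS/d

From the Monod/SRT balance for a CMAS, S = K_s·(1+k_d θ_c)/[θ_c·(Y k − k_d) − 1] = 89.3 × (1 + 0.0477 × 7.04) / [7.04 × (0.579 × 8.92 − 0.0477) − 1] = 119.3 / 35.02 = 3.406 mg/L.
Correct the yield for decay: Y_obs = Y/(1 + k_d θ_c) = 0.579 / (1 + 0.0477 × 7.04) = 0.579 / 1.336 = 0.4334.
Mass of BOD₅ removed per day: Q(S₀ − S) = 621 × 2897 g/m³ = 1799 kg/d.
So the net sludge growth is P_X = 0.4334 × 1799 = 779.7 kg VSS/d.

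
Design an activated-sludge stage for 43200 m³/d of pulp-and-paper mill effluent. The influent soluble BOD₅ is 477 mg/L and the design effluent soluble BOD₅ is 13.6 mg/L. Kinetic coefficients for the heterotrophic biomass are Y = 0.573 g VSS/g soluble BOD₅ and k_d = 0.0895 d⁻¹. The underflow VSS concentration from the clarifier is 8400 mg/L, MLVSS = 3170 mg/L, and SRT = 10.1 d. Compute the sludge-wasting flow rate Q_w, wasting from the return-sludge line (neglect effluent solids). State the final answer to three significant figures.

Q_w ≈ 717 m³/d

From the SRT design equation V = Y Q (S₀−S) θ_c / [X (1 + k_d θ_c)] = 0.573 × 43200 × (477 − 13.6) × 10.1 / [3170 × (1 + 0.0895 × 10.1)] = 1.16×10^8 / 6036 = 19196 m³.
θ_c = V·X/(Q_w·X_r) when wasting from the recycle, so Q_w = V·X/(θ_c·X_r) = 19196 × 3170 / (10.1 × 8400) = 717.2 m³/d.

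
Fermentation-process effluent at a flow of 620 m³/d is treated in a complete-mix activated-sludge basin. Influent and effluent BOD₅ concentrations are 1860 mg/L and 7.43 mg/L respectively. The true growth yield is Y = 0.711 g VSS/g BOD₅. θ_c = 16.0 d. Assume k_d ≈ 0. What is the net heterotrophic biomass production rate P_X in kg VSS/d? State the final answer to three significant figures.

P_X ≈ 817 kg VSS/d

No decay correction is needed, so Y_obs = Y = 0.711.
Mass of BOD₅ removed per day: Q(S₀ − S) = 620 × 1853 g/m³ = 1149 kg/d.
Net biomass production P_X = Y_obs × Q·(S₀ − S) = 0.7110 × 1149 = 816.6 kg VSS/d.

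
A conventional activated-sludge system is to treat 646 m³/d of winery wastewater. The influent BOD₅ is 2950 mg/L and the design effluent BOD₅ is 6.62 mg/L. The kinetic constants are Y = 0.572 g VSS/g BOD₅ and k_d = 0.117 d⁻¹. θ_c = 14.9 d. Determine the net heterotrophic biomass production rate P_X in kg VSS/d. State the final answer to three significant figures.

Correct the yield for decay: Y_obs = Y/(1 + k_d θ_c) = 0.572 / (1 + 0.117 × 14.9) = 0.572 / 2.743 = 0.2085.
Mass of BOD₅ removed per day: Q(S₀ − S) = 646 × 2943 g/m³ = 1901 kg/d.
P_X = Y_obs · Q(S₀ − S) = 0.2085 × 1901 = 396.5 kg VSS/d.

P_X ≈ 396 kg VSS/d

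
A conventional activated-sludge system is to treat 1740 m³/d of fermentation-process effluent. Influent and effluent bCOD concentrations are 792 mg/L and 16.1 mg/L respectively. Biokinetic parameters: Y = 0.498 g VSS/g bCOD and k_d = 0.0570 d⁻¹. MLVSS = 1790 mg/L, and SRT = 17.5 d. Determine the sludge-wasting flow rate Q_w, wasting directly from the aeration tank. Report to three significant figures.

From the SRT design equation V = Y Q (S₀−S) θ_c / [X (1 + k_d θ_c)] = 0.498 × 1740 × (792 − 16.1) × 17.5 / [1790 × (1 + 0.0570 × 17.5)] = 1.18×10^7 / 3576 = 3291 m³.
For wasting at MLVSS concentration, Q_w = V/θ_c = 3291/17.5 = 188.0 m³/d.

Q_w ≈ 188 m³/d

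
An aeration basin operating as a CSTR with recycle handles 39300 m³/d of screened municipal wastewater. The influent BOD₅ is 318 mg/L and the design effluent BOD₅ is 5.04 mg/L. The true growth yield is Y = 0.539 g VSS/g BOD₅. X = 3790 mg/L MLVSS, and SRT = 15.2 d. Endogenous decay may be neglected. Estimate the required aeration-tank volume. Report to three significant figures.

Biomass mass balance (decay neglected): V·X = Y·Q·(S₀ − S)·θ_c, so V = 0.539 × 39300 × (318 − 5.04) × 15.2 / 3790 = 26587 m³.

V ≈ 26600 m³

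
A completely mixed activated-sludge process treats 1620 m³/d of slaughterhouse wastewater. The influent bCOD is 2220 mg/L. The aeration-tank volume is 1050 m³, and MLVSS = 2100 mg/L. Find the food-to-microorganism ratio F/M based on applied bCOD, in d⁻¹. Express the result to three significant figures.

Food-to-microorganism ratio F/M = Q S₀ / (V X) = 1620 × 2220 / (1050 × 2100) = 1.631 d⁻¹.

F/M ≈ 1.63 d⁻¹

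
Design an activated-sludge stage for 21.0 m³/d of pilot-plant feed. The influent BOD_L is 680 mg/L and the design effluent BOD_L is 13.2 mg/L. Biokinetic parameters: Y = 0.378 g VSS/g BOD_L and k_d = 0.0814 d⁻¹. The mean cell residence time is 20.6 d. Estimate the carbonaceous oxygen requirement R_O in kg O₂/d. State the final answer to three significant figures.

R_O ≈ 11.2 kg O₂/d

Observed yield with endogenous decay: Y_obs = Y / (1 + k_d·θ_c) = 0.378 / (1 + 0.0814 × 20.6) = 0.378 / 2.677 = 0.1412 g VSS/g BOD_L.
Substrate removed = Q·(S₀ − S) = 21.0 m³/d × (680 − 13.2) g/m³ = 1.4×10^4 g/d = 14.00 kg/d.
Biomass synthesised: P_X = Y_obs × 14.00 = 1.977 kg VSS/d.
R_O = Q·(S₀ − S) − 1.42·P_X = 14.00 − 1.42 × 1.977 = 11.19 kg O₂/d.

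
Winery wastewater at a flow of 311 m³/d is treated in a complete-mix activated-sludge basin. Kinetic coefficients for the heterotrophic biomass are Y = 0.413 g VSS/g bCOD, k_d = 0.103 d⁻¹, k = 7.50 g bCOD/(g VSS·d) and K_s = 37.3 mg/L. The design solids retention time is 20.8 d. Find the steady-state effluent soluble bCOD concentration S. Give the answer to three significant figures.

For a completely mixed reactor with recycle the Lawrence–McCarty relation gives S = K_s·(1 + k_d·θ_c) / [θ_c·(Y·k − k_d) − 1] = 37.3 × (1 + 0.103 × 20.8) / [20.8 × (0.413 × 7.50 − 0.103) − 1] = 117.2 / 61.29 = 1.913 mg/L.

S ≈ 1.91 mg/L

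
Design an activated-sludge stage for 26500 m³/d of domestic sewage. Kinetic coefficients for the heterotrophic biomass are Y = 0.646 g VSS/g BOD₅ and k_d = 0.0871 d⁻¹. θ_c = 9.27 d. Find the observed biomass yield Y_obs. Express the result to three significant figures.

Y_obs ≈ 0.357 g VSS/g BOD₅

The observed yield is Y_obs = Y/(1 + k_d·θ_c) = 0.646 / (1 + 0.0871 × 9.27) = 0.646 / 1.807 = 0.3574 g VSS per g BOD₅ removed.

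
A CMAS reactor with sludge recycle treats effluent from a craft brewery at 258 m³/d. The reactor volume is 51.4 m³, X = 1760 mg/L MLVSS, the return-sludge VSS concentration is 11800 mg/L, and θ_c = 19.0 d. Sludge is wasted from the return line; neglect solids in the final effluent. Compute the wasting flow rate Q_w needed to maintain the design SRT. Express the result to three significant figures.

Q_w = (V·X)/(θ_c X_r) = 51.40 × 1760 / (19.0 × 11800) = 0.4035 m³/d.

Q_w ≈ 0.403 m³/d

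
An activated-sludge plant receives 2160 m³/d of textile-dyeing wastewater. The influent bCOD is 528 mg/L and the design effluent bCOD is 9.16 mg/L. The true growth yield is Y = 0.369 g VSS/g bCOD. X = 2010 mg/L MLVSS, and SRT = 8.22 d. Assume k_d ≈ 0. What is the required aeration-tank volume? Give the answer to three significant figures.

Biomass mass balance (decay neglected): V·X = Y·Q·(S₀ − S)·θ_c, so V = 0.369 × 2160 × (528 − 9.16) × 8.22 / 2010 = 1691 m³.

V ≈ 1690 m³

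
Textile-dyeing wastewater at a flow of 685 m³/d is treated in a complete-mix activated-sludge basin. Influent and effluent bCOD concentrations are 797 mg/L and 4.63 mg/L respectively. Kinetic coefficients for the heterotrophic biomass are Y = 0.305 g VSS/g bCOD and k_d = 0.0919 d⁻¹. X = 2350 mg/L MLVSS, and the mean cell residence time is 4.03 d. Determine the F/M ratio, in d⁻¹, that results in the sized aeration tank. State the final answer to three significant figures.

Steady-state biomass mass balance: V·X·(1 + k_d·θ_c) = Y·Q·(S₀ − S)·θ_c, so V = 0.305 × 685 × (797 − 4.63) × 4.03 / [2350 × (1 + 0.0919 × 4.03)] = 6.67×10^5 / 3220 = 207.2 m³.
F/M = applied load / biomass = Q·S₀/(V·X) = 685 × 797 / (207.2 × 2350) = 1.121 d⁻¹.

F/M ≈ 1.12 d⁻¹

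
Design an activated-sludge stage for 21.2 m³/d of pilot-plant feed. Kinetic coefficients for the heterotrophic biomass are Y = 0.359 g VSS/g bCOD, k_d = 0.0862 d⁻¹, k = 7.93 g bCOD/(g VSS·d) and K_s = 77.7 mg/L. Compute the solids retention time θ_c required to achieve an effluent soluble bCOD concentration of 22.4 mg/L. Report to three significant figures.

θ_c ≈ 1.82 d

From 1/θ_c = Y·k·S/(K_s + S) − k_d: Y·k·S/(K_s+S) = 0.359 × 7.93 × 22.4 / (77.7 + 22.4) = 0.6371 d⁻¹.
θ_c = 1/(μ − k_d) = 1/(0.6371 − 0.0862) = 1/0.5509 = 1.815 d.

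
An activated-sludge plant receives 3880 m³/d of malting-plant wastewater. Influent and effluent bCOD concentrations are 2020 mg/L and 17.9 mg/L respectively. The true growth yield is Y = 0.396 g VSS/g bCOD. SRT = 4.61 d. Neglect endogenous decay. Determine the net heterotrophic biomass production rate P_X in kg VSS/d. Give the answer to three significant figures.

No decay correction is needed, so Y_obs = Y = 0.396.
Substrate removed = Q·(S₀ − S) = 3880 m³/d × (2020 − 17.9) g/m³ = 7.77×10^6 g/d = 7768 kg/d.
So the net sludge growth is P_X = 0.3960 × 7768 = 3076 kg VSS/d.

P_X ≈ 3080 kg VSS/d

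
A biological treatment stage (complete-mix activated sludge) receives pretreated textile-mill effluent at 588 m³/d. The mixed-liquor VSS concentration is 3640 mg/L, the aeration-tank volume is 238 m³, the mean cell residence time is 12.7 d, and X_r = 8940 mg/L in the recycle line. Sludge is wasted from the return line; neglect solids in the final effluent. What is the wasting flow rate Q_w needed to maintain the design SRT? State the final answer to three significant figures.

Q_w ≈ 7.63 m³/d

Wasting from the return line (neglecting effluent solids): Q_w = V·X / (θ_c·X_r) = 238.0 × 3640 / (12.7 × 8940) = 7.630 m³/d.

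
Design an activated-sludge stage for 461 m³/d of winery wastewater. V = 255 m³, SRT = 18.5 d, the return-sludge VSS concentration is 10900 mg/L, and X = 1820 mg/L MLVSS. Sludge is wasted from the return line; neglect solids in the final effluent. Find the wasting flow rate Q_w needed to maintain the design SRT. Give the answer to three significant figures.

θ_c = V·X/(Q_w·X_r) when wasting from the recycle, so Q_w = V·X/(θ_c·X_r) = 255.0 × 1820 / (18.5 × 10900) = 2.302 m³/d.

Q_w ≈ 2.30 m³/d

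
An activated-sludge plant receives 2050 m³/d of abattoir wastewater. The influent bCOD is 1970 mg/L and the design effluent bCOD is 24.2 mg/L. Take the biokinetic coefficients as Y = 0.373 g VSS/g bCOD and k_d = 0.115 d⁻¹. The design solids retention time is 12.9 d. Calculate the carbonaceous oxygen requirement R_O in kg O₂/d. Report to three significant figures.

R_O ≈ 3140 kg O₂/d

Observed yield with endogenous decay: Y_obs = Y / (1 + k_d·θ_c) = 0.373 / (1 + 0.115 × 12.9) = 0.373 / 2.484 = 0.1502 g VSS/g bCOD.
ΔS = 1970 − 24.2 = 1946 mg/L, so the substrate removal rate is 2050 × 1946/1000 = 3989 kg bCOD/d.
Biomass synthesised: P_X = Y_obs × 3989 = 599.1 kg VSS/d.
R_O = Q·(S₀ − S) − 1.42·P_X = 3989 − 1.42 × 599.1 = 3138 kg O₂/d.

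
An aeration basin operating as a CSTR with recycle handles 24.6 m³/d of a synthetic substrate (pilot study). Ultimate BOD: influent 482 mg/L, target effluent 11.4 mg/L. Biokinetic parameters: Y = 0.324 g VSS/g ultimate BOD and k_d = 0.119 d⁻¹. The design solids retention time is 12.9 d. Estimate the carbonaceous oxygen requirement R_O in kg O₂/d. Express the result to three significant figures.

Y_obs = Y / (1 + k_d θ_c) = 0.324 / (1 + 0.119 × 12.9) = 0.324 / 2.535 = 0.1278.
ΔS = 482 − 11.4 = 470.6 mg/L, so the substrate removal rate is 24.6 × 470.6/1000 = 11.58 kg ultimate BOD/d.
Biomass synthesised: P_X = Y_obs × 11.58 = 1.480 kg VSS/d.
R_O = Q·(S₀ − S) − 1.42·P_X = 11.58 − 1.42 × 1.480 = 9.476 kg O₂/d.

R_O ≈ 9.48 kg O₂/d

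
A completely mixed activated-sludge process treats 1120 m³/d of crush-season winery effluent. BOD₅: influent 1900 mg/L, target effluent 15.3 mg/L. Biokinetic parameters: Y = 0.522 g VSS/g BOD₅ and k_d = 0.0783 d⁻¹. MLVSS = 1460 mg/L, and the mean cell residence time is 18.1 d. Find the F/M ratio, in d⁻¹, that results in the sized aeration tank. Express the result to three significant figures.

F/M ≈ 0.258 d⁻¹

From the SRT design equation V = Y Q (S₀−S) θ_c / [X (1 + k_d θ_c)] = 0.522 × 1120 × (1900 − 15.3) × 18.1 / [1460 × (1 + 0.0783 × 18.1)] = 1.99×10^7 / 3529 = 5651 m³.
F/M = applied load / biomass = Q·S₀/(V·X) = 1120 × 1900 / (5651 × 1460) = 0.2579 d⁻¹.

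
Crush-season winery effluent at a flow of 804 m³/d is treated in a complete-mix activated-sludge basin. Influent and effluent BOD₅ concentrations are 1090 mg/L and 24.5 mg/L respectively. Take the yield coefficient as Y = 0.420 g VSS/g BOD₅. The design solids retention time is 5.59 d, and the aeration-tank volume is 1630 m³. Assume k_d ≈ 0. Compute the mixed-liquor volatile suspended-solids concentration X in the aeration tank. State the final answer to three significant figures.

From V·X = Y·Q·(S₀ − S)·θ_c (decay neglected): X = 0.420 × 804 × (1090 − 24.5) × 5.59 / 1630 = 1234 mg/L.

X ≈ 1230 mg/L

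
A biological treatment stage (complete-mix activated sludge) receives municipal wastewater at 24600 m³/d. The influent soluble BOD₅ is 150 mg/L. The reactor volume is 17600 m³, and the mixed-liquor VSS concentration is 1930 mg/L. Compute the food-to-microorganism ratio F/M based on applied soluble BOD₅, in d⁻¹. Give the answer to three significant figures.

F/M ≈ 0.109 d⁻¹

F/M = Q·S₀ / (V·X) = 24600 × 150 / (17600 × 1930) = 0.1086 g soluble BOD₅·(g VSS·d)⁻¹.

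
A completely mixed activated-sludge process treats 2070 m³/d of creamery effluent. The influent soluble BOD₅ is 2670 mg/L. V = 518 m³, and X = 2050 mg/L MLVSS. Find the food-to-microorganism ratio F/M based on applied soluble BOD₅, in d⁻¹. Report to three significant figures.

F/M = applied load / biomass = Q·S₀/(V·X) = 2070 × 2670 / (518.0 × 2050) = 5.205 d⁻¹.

F/M ≈ 5.20 d⁻¹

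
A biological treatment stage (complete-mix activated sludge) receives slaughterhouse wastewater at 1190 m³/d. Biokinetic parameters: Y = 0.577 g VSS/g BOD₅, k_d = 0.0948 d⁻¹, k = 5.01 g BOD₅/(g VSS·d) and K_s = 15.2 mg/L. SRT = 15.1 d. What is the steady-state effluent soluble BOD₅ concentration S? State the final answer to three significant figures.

S ≈ 0.897 mg/L

From the Monod/SRT balance for a CMAS, S = K_s·(1+k_d θ_c)/[θ_c·(Y k − k_d) − 1] = 15.2 × (1 + 0.0948 × 15.1) / [15.1 × (0.577 × 5.01 − 0.0948) − 1] = 36.96 / 41.22 = 0.8966 mg/L.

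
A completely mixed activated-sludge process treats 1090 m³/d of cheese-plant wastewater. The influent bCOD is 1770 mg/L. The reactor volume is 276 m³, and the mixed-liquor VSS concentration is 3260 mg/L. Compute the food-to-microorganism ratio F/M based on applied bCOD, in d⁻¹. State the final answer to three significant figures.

F/M ≈ 2.14 d⁻¹

Food-to-microorganism ratio F/M = Q S₀ / (V X) = 1090 × 1770 / (276.0 × 3260) = 2.144 d⁻¹.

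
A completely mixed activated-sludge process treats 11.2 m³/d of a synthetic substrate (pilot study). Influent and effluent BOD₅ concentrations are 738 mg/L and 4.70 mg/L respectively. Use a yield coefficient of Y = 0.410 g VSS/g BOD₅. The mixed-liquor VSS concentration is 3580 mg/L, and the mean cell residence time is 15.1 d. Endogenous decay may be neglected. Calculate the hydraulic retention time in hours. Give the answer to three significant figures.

τ ≈ 30.4 h

Biomass mass balance (decay neglected): V·X = Y·Q·(S₀ − S)·θ_c, so V = 0.410 × 11.2 × (738 − 4.70) × 15.1 / 3580 = 14.20 m³.
HRT = V/Q = 14.20 m³ / 11.2 m³·d⁻¹ = 1.268 d × 24 = 30.43 h.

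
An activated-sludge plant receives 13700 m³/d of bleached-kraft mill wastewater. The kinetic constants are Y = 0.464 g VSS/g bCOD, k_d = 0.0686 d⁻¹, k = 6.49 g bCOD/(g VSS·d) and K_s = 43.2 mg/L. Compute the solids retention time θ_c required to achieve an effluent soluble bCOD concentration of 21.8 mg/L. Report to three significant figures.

θ_c ≈ 1.06 d

At the target effluent, Y k S/(K_s+S) = 0.464×6.49×21.8/65.00 = 1.010 d⁻¹.
1/θ_c = 1.010 − 0.0686 = 0.9414 d⁻¹, so θ_c = 1.062 d.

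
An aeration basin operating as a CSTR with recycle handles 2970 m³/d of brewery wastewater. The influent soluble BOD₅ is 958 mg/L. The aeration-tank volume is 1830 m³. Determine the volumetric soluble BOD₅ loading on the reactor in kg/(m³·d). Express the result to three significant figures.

L_v ≈ 1.55 kg soluble BOD₅/(m³·d)

L_v = Q S₀ / V = 2970 × 958 × 10⁻³ / 1830 = 1.555 kg/(m³·d).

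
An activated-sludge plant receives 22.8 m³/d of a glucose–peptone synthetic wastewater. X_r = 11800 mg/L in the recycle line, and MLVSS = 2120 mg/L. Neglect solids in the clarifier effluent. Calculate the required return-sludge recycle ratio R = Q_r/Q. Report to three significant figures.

R ≈ 0.219

Solids balance on the clarifier gives (1+R)X = R·X_r, so R = X/(X_r − X) = 2120 / (11800 − 2120) = 0.2190.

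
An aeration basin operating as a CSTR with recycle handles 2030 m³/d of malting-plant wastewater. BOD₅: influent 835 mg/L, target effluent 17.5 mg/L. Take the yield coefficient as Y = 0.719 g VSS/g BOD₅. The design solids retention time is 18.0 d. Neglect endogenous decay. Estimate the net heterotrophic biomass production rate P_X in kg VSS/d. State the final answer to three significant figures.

With endogenous decay neglected, the observed yield equals the true yield: Y_obs = Y = 0.719 g VSS/g BOD₅.
Q·(S₀ − S) = 2030 × (835 − 17.5) × 10⁻³ = 1660 kg/d removed.
P_X = Y_obs · Q(S₀ − S) = 0.7190 × 1660 = 1193 kg VSS/d.

P_X ≈ 1190 kg VSS/d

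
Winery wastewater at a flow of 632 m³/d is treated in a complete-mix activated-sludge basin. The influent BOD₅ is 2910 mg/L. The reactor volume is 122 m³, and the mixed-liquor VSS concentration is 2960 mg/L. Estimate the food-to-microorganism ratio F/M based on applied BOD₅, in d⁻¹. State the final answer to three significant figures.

F/M = Q·S₀ / (V·X) = 632 × 2910 / (122.0 × 2960) = 5.093 g BOD₅·(g VSS·d)⁻¹.

F/M ≈ 5.09 d⁻¹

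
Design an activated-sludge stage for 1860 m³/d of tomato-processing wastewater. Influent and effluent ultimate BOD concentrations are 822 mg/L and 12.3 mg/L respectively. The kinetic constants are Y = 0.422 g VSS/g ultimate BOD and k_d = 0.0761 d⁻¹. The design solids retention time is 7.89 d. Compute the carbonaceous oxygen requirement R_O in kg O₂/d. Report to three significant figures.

R_O ≈ 942 kg O₂/d

Observed yield with endogenous decay: Y_obs = Y / (1 + k_d·θ_c) = 0.422 / (1 + 0.0761 × 7.89) = 0.422 / 1.600 = 0.2637 g VSS/g ultimate BOD.
Mass of ultimate BOD removed per day: Q(S₀ − S) = 1860 × 809.7 g/m³ = 1506 kg/d.
Net sludge production P_X = 0.2637 × 1506 = 397.1 kg VSS/d.
R_O = Q·ΔS − 1.42 P_X = 1506 − 563.9 = 942.1 kg O₂/d.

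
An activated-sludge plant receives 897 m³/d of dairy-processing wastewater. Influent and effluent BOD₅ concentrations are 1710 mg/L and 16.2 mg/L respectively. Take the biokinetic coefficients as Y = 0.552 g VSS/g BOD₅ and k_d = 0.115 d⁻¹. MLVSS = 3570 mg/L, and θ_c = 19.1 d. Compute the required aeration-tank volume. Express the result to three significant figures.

Steady-state biomass mass balance: V·X·(1 + k_d·θ_c) = Y·Q·(S₀ − S)·θ_c, so V = 0.552 × 897 × (1710 − 16.2) × 19.1 / [3570 × (1 + 0.115 × 19.1)] = 1.6×10^7 / 11412 = 1404 m³.

V ≈ 1400 m³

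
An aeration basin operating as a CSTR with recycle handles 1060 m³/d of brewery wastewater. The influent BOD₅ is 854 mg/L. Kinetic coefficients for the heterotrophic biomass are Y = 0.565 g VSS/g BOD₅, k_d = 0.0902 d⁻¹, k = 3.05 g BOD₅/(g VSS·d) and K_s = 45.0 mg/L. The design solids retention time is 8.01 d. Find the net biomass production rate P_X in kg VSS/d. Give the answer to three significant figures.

P_X ≈ 295 kg VSS/d

For a completely mixed reactor with recycle the Lawrence–McCarty relation gives S = K_s·(1 + k_d·θ_c) / [θ_c·(Y·k − k_d) − 1] = 45.0 × (1 + 0.0902 × 8.01) / [8.01 × (0.565 × 3.05 − 0.0902) − 1] = 77.51 / 12.08 = 6.416 mg/L.
Observed yield with endogenous decay: Y_obs = Y / (1 + k_d·θ_c) = 0.565 / (1 + 0.0902 × 8.01) = 0.565 / 1.723 = 0.3280 g VSS/g BOD₅.
Substrate removed = Q·(S₀ − S) = 1060 m³/d × (854 − 6.42) g/m³ = 8.98×10^5 g/d = 898.4 kg/d.
Net biomass production P_X = Y_obs × Q·(S₀ − S) = 0.3280 × 898.4 = 294.7 kg VSS/d.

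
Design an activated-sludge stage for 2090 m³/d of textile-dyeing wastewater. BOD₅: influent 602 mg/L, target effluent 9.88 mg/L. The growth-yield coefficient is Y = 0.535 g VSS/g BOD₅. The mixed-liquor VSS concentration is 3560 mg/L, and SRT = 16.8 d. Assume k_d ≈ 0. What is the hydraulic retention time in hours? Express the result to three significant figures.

V·X = Y·Q·ΔS·θ_c gives V = 0.535 × 2090 × (602 − 9.88) × 16.8 / 3560 = 3124 m³.
τ = V/Q = 3124/2090 = 1.495 d, or 35.88 h.

τ ≈ 35.9 h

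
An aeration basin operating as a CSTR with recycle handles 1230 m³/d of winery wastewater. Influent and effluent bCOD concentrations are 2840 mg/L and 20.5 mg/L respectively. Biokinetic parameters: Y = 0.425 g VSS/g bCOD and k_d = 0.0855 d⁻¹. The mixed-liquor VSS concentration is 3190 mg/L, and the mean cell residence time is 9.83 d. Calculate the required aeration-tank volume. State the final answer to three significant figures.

From the SRT design equation V = Y Q (S₀−S) θ_c / [X (1 + k_d θ_c)] = 0.425 × 1230 × (2840 − 20.5) × 9.83 / [3190 × (1 + 0.0855 × 9.83)] = 1.45×10^7 / 5871 = 2468 m³.

V ≈ 2470 m³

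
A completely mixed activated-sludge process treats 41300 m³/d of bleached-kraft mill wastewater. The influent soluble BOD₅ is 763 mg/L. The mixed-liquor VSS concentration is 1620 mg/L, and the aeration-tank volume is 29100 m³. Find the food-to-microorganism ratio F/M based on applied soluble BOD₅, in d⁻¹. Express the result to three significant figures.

F/M = applied load / biomass = Q·S₀/(V·X) = 41300 × 763 / (29100 × 1620) = 0.6684 d⁻¹.

F/M ≈ 0.668 d⁻¹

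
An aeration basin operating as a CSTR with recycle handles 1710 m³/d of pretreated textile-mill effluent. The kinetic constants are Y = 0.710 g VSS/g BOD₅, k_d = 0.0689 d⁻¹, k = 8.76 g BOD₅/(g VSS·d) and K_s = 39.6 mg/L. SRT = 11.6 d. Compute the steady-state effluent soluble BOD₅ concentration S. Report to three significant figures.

From the Monod/SRT balance for a CMAS, S = K_s·(1+k_d θ_c)/[θ_c·(Y k − k_d) − 1] = 39.6 × (1 + 0.0689 × 11.6) / [11.6 × (0.710 × 8.76 − 0.0689) − 1] = 71.25 / 70.35 = 1.013 mg/L.

S ≈ 1.01 mg/L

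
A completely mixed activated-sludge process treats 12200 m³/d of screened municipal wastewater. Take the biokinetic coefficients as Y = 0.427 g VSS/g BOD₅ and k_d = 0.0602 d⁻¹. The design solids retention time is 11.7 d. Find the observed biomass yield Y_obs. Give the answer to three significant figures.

Y_obs ≈ 0.251 g VSS/g BOD₅

Correct the yield for decay: Y_obs = Y/(1 + k_d θ_c) = 0.427 / (1 + 0.0602 × 11.7) = 0.427 / 1.704 = 0.2505.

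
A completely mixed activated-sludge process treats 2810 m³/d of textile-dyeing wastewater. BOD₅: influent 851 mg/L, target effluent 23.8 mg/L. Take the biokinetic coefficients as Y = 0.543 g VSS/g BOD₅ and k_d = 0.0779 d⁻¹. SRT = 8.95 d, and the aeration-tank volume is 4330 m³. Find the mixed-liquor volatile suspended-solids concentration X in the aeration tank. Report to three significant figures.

Solving the biomass balance for X: X = Y Q (S₀−S) θ_c / [V (1+k_d θ_c)] = 0.543 × 2810 × (851 − 23.8) × 8.95 / [4330 × (1 + 0.0779 × 8.95)] = 1537 mg/L.

X ≈ 1540 mg/L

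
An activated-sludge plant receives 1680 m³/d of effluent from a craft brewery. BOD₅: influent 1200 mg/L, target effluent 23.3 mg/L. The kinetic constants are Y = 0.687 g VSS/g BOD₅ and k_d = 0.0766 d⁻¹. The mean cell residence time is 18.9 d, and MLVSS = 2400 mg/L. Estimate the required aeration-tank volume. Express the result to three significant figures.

From the SRT design equation V = Y Q (S₀−S) θ_c / [X (1 + k_d θ_c)] = 0.687 × 1680 × (1200 − 23.3) × 18.9 / [2400 × (1 + 0.0766 × 18.9)] = 2.57×10^7 / 5875 = 4369 m³.

V ≈ 4370 m³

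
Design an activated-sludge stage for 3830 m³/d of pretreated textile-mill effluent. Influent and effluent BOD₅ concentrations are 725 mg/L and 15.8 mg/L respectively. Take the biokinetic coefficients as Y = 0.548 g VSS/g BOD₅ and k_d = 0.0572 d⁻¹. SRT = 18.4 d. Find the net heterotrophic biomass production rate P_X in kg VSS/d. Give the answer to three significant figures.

Observed yield with endogenous decay: Y_obs = Y / (1 + k_d·θ_c) = 0.548 / (1 + 0.0572 × 18.4) = 0.548 / 2.052 = 0.2670 g VSS/g BOD₅.
Substrate removed = Q·(S₀ − S) = 3830 m³/d × (725 − 15.8) g/m³ = 2.72×10^6 g/d = 2716 kg/d.
Biomass produced: P_X = Y_obs·Q·ΔS = 0.2670 × 2716 ≈ 725.2 kg VSS/d.

P_X ≈ 725 kg VSS/d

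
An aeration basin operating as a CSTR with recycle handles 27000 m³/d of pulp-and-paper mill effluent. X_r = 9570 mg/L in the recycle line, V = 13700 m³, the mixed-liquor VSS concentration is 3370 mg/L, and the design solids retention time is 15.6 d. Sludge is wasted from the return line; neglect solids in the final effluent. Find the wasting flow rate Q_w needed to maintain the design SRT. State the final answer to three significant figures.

Q_w ≈ 309 m³/d

Q_w = (V·X)/(θ_c X_r) = 13700 × 3370 / (15.6 × 9570) = 309.3 m³/d.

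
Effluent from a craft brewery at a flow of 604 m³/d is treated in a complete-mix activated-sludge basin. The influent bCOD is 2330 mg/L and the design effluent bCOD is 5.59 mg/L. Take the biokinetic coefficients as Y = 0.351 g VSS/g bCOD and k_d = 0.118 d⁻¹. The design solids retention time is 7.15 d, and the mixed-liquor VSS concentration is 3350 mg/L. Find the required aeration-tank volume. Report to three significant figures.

From the SRT design equation V = Y Q (S₀−S) θ_c / [X (1 + k_d θ_c)] = 0.351 × 604 × (2330 − 5.59) × 7.15 / [3350 × (1 + 0.118 × 7.15)] = 3.52×10^6 / 6176 = 570.5 m³.

V ≈ 570 m³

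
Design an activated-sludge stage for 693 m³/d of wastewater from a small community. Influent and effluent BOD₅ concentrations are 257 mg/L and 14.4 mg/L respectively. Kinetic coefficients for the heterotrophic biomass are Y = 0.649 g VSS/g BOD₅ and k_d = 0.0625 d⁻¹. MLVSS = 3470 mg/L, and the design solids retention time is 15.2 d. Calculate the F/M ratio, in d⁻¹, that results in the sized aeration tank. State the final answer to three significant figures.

From the SRT design equation V = Y Q (S₀−S) θ_c / [X (1 + k_d θ_c)] = 0.649 × 693 × (257 − 14.4) × 15.2 / [3470 × (1 + 0.0625 × 15.2)] = 1.66×10^6 / 6766 = 245.1 m³.
Food-to-microorganism ratio F/M = Q S₀ / (V X) = 693 × 257 / (245.1 × 3470) = 0.2094 d⁻¹.

F/M ≈ 0.209 d⁻¹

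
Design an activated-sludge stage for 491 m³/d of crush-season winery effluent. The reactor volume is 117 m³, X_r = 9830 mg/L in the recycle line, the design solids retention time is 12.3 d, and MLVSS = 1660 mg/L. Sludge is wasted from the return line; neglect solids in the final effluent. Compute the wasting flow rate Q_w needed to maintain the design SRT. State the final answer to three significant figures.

Q_w ≈ 1.61 m³/d

Wasting from the return line (neglecting effluent solids): Q_w = V·X / (θ_c·X_r) = 117.0 × 1660 / (12.3 × 9830) = 1.606 m³/d.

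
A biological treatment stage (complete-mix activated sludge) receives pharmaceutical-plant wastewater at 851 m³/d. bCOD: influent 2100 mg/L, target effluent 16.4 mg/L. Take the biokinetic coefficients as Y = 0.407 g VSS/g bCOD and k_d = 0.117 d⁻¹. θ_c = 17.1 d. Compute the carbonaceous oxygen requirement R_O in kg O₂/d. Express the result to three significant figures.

The observed yield is Y_obs = Y/(1 + k_d·θ_c) = 0.407 / (1 + 0.117 × 17.1) = 0.407 / 3.001 = 0.1356 g VSS per g bCOD removed.
ΔS = 2100 − 16.4 = 2084 mg/L, so the substrate removal rate is 851 × 2084/1000 = 1773 kg bCOD/d.
Net sludge production P_X = 0.1356 × 1773 = 240.5 kg VSS/d.
R_O = Q·ΔS − 1.42 P_X = 1773 − 341.5 = 1432 kg O₂/d.

R_O ≈ 1430 kg O₂/d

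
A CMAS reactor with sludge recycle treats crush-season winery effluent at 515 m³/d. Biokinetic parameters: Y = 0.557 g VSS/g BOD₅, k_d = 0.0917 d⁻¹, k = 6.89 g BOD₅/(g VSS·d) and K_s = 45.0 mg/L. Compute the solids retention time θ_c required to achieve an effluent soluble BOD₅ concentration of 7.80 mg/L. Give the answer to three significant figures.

At the target effluent, Y k S/(K_s+S) = 0.557×6.89×7.80/52.80 = 0.5669 d⁻¹.
θ_c = 1/(μ − k_d) = 1/(0.5669 − 0.0917) = 1/0.4752 = 2.104 d.

θ_c ≈ 2.10 d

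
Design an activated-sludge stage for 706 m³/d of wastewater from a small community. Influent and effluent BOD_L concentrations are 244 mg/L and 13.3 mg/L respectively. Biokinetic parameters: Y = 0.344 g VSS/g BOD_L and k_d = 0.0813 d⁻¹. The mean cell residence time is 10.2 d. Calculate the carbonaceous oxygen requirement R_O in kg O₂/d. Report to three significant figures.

R_O ≈ 119 kg O₂/d

Y_obs = Y / (1 + k_d θ_c) = 0.344 / (1 + 0.0813 × 10.2) = 0.344 / 1.829 = 0.1881.
ΔS = 244 − 13.3 = 230.7 mg/L, so the substrate removal rate is 706 × 230.7/1000 = 162.9 kg BOD_L/d.
P_X = Y_obs·Q·(S₀ − S) = 0.1881 × 162.9 = 30.63 kg VSS/d.
Carbonaceous O₂ demand = substrate oxidised − cell-mass equivalent = 162.9 − 1.42 × 30.63 = 119.4 kg O₂/d.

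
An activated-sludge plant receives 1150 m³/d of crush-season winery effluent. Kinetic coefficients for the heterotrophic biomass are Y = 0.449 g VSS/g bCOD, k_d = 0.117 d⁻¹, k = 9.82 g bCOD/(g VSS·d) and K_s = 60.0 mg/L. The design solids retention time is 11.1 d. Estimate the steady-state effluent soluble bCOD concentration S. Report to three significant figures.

S ≈ 2.96 mg/L

From the Monod/SRT balance for a CMAS, S = K_s·(1+k_d θ_c)/[θ_c·(Y k − k_d) − 1] = 60.0 × (1 + 0.117 × 11.1) / [11.1 × (0.449 × 9.82 − 0.117) − 1] = 137.9 / 46.64 = 2.957 mg/L.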